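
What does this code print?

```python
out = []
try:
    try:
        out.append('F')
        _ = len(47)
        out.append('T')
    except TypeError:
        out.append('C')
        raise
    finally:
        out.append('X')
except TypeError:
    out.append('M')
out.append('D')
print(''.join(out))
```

Execution trace: 'F' (inner try body) → 'C' (inner except TypeError) → 'X' (inner finally) → 'M' (outer except TypeError) → 'D' (after the try/except). Output: FCXMD

Answer: FCXMD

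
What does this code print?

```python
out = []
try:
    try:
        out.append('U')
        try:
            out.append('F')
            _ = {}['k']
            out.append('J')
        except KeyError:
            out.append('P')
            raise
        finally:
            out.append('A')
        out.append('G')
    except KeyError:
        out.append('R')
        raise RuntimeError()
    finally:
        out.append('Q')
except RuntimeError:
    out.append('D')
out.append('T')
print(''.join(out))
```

Execution trace: 'U' (try body) → 'F' (inner try body) → 'P' (inner except KeyError) → 'A' (inner finally) → 'R' (except KeyError) → 'Q' (finally) → 'D' (outer except RuntimeError) → 'T' (after the try/except). Output: UFPARQDT

Answer: UFPARQDT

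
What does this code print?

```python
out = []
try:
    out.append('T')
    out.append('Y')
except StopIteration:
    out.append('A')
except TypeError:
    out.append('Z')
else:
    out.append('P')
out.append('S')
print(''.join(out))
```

Execution trace: 'T' (try body) → 'Y' (try body, no exception) → 'P' (else) → 'S' (after the try/except). Output: TYPS

Answer: TYPS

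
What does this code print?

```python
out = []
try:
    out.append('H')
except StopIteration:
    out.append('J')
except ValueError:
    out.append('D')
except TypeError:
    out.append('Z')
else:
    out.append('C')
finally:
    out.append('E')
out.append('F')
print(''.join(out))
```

Execution trace: 'H' (try body, no exception) → 'C' (else) → 'E' (finally) → 'F' (after the try/except). Output: HCEF

Answer: HCEF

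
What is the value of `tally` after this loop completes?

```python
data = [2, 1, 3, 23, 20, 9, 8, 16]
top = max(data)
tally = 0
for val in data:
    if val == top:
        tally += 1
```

Count of max value 23 in [2, 1, 3, 23, 20, 9, 8, 16]
`tally` takes the values: 0 → 1

Answer: 1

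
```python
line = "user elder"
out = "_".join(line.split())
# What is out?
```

Trace:
`line = "user elder"` → line = 'user elder'
`out = "_".join(line.split())` → out = 'user_elder'
So out = 'user_elder'

Answer: 'user_elder'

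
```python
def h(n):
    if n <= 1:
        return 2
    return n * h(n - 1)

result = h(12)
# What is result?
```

h(12) = 12 * 11 * 10 * 9 * 8 * 7 * 6 * 5 * 4 * 3 * 2 * 2 = 958003200

Answer: 958003200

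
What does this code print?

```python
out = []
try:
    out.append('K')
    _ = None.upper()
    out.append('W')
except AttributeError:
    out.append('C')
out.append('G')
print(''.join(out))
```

Execution trace: 'K' (try body) → 'C' (except AttributeError) → 'G' (after the try/except). Output: KCG

Answer: KCG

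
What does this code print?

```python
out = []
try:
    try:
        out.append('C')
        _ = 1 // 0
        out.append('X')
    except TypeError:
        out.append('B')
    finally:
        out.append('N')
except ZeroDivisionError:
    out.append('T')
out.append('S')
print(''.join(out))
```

Execution trace: 'C' (try body) → 'N' (finally) → 'T' (outer except ZeroDivisionError) → 'S' (after the try/except). Output: CNTS

Answer: CNTS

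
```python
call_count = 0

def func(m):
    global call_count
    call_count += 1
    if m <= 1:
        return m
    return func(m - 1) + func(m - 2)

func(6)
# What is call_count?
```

Calls(m) = 1 + Calls(m-1) + Calls(m-2); Calls(0)=Calls(1)=1. For m=6 this gives 25.

Answer: 25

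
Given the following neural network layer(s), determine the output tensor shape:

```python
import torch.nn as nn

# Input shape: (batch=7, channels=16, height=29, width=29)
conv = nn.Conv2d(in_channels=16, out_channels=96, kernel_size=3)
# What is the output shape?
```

Input: (7, 16, 29, 29) -> Output: (7, 96, 27, 27)

Answer: (7, 96, 27, 27)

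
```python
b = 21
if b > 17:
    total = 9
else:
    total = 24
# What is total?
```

Trace:
`b = 21` → b = 21
`if b > 17: ...` → b > 17 is True → total = 9
So total = 9

Answer: 9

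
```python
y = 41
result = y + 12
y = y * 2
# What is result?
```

Trace:
`y = 41` → y = 41
`result = y + 12` → result = 53
`y = y * 2` → y = 82
So result = 53

Answer: 53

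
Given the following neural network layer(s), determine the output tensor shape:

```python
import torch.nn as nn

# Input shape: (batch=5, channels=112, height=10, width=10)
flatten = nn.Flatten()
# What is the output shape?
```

Input: (5, 112, 10, 10) -> Output: (5, 11200)

Answer: (5, 11200)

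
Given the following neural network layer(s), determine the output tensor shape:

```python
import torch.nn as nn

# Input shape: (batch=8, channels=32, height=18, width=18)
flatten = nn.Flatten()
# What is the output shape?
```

Input: (8, 32, 18, 18) -> Output: (8, 10368)

Answer: (8, 10368)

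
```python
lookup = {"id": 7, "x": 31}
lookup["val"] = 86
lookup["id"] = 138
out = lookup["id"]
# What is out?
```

Trace:
`lookup = {"id": 7, "x": 31}` → lookup = {'id': 7, 'x': 31}
`lookup["val"] = 86` → lookup = {'id': 7, 'x': 31, 'val': 86}
`lookup["id"] = 138` → lookup = {'id': 138, 'x': 31, 'val': 86}
`out = lookup["id"]` → out = 138
So out = 138

Answer: 138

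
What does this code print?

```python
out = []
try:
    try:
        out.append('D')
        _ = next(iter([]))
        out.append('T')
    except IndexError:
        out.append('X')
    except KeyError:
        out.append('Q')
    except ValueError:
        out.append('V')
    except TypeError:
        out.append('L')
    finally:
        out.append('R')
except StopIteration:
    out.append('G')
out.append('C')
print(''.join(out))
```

Execution trace: 'D' (try body) → 'R' (finally) → 'G' (outer except StopIteration) → 'C' (after the try/except). Output: DRGC

Answer: DRGC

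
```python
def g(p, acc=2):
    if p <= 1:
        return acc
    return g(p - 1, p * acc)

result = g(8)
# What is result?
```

Accumulator trace (n, acc): (8, 2) -> (7, 16) -> (6, 112) -> (5, 672) -> (4, 3360) -> (3, 13440) -> (2, 40320) -> (1, 80640) -> return 80640

Answer: 80640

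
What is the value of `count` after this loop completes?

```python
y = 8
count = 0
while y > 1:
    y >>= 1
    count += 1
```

Count right shifts until 1
`count` takes the values: 0 → 1 → 2 → 3

Answer: 3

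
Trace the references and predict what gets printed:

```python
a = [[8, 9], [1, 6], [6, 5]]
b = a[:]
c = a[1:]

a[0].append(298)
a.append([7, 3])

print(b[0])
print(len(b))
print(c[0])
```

Key concept: slice with nested mutation.
Step by step:
`a = [[8, 9], [1, 6], [6, 5]]` → a = [[8, 9], [1, 6], [6, 5]]
`b = a[:]` → b = [[8, 9], [1, 6], [6, 5]]
`c = a[1:]` → c = [[1, 6], [6, 5]]
`a[0].append(298)` → a = [[8, 9, 298], [1, 6], [6, 5]]; b = [[8, 9, 298], [1, 6], [6, 5]]
`a.append([7, 3])` → a = [[8, 9, 298], [1, 6], [6, 5], [7, 3]]
`print(b[0])` → prints [8, 9, 298]
`print(len(b))` → prints 3
`print(c[0])` → prints [1, 6]

Answer:
[8, 9, 298]
3
[1, 6]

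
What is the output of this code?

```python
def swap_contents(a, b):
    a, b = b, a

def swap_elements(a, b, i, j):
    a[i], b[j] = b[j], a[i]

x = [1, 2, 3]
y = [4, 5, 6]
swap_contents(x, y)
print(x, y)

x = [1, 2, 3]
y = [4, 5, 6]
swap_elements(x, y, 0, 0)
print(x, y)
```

Key concept: parameter rebinding vs mutation.
Step by step:
`x = [1, 2, 3]` → x = [1, 2, 3]
`y = [4, 5, 6]` → y = [4, 5, 6]
`swap_contents(x, y)` → no visible change to tracked variables
`print(x, y)` → prints [1, 2, 3] [4, 5, 6]
`x = [1, 2, 3]` → x = [1, 2, 3]
`y = [4, 5, 6]` → y = [4, 5, 6]
`swap_elements(x, y, 0, 0)` → x = [4, 2, 3]; y = [1, 5, 6]
`print(x, y)` → prints [4, 2, 3] [1, 5, 6]

Answer:
[1, 2, 3] [4, 5, 6]
[4, 2, 3] [1, 5, 6]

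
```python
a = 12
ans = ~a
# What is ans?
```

Trace:
`a = 12` → a = 12
`ans = ~a` → ans = -13
So ans = -13

Answer: -13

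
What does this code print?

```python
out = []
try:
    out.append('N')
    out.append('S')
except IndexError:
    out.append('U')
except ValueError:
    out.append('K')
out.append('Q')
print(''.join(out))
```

Execution trace: 'N' (try body) → 'S' (try body, no exception) → 'Q' (after the try/except). Output: NSQ

Answer: NSQ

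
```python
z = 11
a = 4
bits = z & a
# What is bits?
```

Trace:
`z = 11` → z = 11
`a = 4` → a = 4
`bits = z & a` → bits = 0
So bits = 0

Answer: 0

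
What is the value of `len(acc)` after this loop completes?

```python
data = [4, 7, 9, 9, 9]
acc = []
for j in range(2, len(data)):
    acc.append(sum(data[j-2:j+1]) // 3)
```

Number of 3-element averages
`acc` takes the values: [] → [6] → [6, 8] → [6, 8, 9]
So `len(acc)` = 3

Answer: 3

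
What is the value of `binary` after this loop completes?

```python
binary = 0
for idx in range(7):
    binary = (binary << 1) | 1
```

Build 7 consecutive 1-bits: 0b1111111
`binary` takes the values: 0 → 1 → 3 → 7 → 15 → 31 → 63 → 127

Answer: 127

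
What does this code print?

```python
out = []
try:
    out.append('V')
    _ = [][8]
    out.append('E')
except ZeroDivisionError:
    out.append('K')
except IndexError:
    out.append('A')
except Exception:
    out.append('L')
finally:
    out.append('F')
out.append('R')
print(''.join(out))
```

Execution trace: 'V' (try body) → 'A' (except IndexError) → 'F' (finally) → 'R' (after the try/except). Output: VAFR

Answer: VAFR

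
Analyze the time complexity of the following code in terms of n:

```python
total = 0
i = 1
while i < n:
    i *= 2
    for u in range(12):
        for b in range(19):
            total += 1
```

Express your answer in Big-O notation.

Each loop level contributes: log n × 1 × 1. Multiplying the contributions gives O(log n).

Answer: O(log n)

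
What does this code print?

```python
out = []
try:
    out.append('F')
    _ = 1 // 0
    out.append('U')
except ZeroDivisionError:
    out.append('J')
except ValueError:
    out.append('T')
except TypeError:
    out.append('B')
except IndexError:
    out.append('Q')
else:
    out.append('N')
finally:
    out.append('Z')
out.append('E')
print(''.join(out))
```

Execution trace: 'F' (try body) → 'J' (except ZeroDivisionError) → 'Z' (finally) → 'E' (after the try/except). Output: FJZE

Answer: FJZE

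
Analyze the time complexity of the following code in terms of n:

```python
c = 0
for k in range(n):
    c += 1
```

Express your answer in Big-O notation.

Each loop level contributes: n. Multiplying the contributions gives O(n).

Answer: O(n)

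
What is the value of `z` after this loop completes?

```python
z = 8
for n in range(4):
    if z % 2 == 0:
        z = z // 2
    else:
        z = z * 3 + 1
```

Collatz-style transformation from 8
`z` takes the values: 8 → 4 → 2 → 1 → 4

Answer: 4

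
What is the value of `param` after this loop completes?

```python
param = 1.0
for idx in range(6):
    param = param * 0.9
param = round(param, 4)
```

Exponential decay: 1.0 * 0.9^6
`param` takes the values: 1.0 → 0.9 → 0.81 → 0.729 → 0.6561 → 0.59049 → 0.531441 → 0.5314

Answer: 0.5314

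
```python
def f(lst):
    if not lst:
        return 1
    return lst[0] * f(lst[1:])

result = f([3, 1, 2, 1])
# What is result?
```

Product over [3, 1, 2, 1] = 3 * 1 * 2 * 1 = 6

Answer: 6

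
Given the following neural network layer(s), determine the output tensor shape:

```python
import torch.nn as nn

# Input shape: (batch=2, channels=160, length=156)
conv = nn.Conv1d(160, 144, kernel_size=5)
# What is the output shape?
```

Input: (2, 160, 156) -> Output: (2, 144, 152)

Answer: (2, 144, 152)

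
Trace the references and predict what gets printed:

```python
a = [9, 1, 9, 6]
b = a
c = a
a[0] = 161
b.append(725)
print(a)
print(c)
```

Key concept: multiple aliases.
Step by step:
`a = [9, 1, 9, 6]` → a = [9, 1, 9, 6]
`b = a` → b = [9, 1, 9, 6] (same object as a)
`c = a` → c = [9, 1, 9, 6] (same object as a, b)
`a[0] = 161` → a = [161, 1, 9, 6] (same object as b, c); b = [161, 1, 9, 6] (same object as a, c); c = [161, 1, 9, 6] (same object as a, b)
`b.append(725)` → a = [161, 1, 9, 6, 725] (same object as b, c); b = [161, 1, 9, 6, 725] (same object as a, c); c = [161, 1, 9, 6, 725] (same object as a, b)
`print(a)` → prints [161, 1, 9, 6, 725]
`print(c)` → prints [161, 1, 9, 6, 725]

Answer:
[161, 1, 9, 6, 725]
[161, 1, 9, 6, 725]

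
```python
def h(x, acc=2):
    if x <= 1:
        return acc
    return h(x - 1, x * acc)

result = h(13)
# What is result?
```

Accumulator trace (n, acc): (13, 2) -> (12, 26) -> (11, 312) -> (10, 3432) -> (9, 34320) -> (8, 308880) -> (7, 2471040) -> (6, 17297280) -> (5, 103783680) -> (4, 518918400) -> (3, 2075673600) -> (2, 6227020800) -> (1, 12454041600) -> return 12454041600

Answer: 12454041600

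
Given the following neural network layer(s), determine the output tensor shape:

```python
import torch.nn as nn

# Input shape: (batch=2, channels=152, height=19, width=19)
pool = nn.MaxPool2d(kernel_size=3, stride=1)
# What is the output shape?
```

Input: (2, 152, 19, 19) -> Output: (2, 152, 17, 17)

Answer: (2, 152, 17, 17)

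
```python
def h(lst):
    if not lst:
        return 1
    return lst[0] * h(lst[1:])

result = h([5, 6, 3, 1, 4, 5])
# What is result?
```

Product over [5, 6, 3, 1, 4, 5] = 5 * 6 * 3 * 1 * 4 * 5 = 1800

Answer: 1800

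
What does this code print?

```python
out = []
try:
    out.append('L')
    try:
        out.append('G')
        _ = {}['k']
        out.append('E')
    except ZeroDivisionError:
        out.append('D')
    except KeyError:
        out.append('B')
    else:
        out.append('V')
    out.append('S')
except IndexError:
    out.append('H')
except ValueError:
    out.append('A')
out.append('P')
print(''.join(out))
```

Execution trace: 'L' (try body) → 'G' (inner try body) → 'B' (inner except KeyError) → 'S' (try body, no exception) → 'P' (after the try/except). Output: LGBSP

Answer: LGBSP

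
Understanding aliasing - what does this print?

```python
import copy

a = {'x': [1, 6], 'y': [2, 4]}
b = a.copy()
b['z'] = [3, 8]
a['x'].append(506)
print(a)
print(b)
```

Key concept: shallow copy of dict with mutable values.
Step by step:
`a = {'x': [1, 6], 'y': [2, 4]}` → a = {'x': [1, 6], 'y': [2, 4]}
`b = a.copy()` → b = {'x': [1, 6], 'y': [2, 4]}
`b['z'] = [3, 8]` → b = {'x': [1, 6], 'y': [2, 4], 'z': [3, 8]}
`a['x'].append(506)` → a = {'x': [1, 6, 506], 'y': [2, 4]}; b = {'x': [1, 6, 506], 'y': [2, 4], 'z': [3, 8]}
`print(a)` → prints {'x': [1, 6, 506], 'y': [2, 4]}
`print(b)` → prints {'x': [1, 6, 506], 'y': [2, 4], 'z': [3, 8]}

Answer:
{'x': [1, 6, 506], 'y': [2, 4]}
{'x': [1, 6, 506], 'y': [2, 4], 'z': [3, 8]}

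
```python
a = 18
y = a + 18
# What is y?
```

Trace:
`a = 18` → a = 18
`y = a + 18` → y = 36
So y = 36

Answer: 36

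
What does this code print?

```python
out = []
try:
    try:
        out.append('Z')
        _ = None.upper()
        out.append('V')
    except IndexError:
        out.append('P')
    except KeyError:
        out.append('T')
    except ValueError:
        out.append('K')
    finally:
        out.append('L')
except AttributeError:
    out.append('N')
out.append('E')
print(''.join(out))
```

Execution trace: 'Z' (try body) → 'L' (finally) → 'N' (outer except AttributeError) → 'E' (after the try/except). Output: ZLNE

Answer: ZLNE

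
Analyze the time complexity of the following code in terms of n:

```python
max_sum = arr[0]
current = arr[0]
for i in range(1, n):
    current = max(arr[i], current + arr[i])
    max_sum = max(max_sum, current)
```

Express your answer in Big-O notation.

This is Kadane's algorithm for maximum subarray. Time complexity: O(n).

Answer: O(n)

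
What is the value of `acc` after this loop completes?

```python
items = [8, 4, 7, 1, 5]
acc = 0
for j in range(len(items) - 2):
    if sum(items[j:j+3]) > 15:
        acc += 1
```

Count windows with sum > 15
`acc` takes the values: 0 → 1

Answer: 1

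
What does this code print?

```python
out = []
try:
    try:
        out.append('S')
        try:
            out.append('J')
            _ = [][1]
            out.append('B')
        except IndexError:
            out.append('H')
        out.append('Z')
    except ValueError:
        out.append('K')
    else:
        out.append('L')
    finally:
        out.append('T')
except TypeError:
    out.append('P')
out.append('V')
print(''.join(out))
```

Execution trace: 'S' (try body) → 'J' (inner try body) → 'H' (inner except IndexError) → 'Z' (try body, no exception) → 'L' (else) → 'T' (finally) → 'V' (after the try/except). Output: SJHZLTV

Answer: SJHZLTV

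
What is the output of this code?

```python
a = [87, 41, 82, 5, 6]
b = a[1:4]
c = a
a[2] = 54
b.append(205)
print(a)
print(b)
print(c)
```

Key concept: slice vs alias.
Step by step:
`a = [87, 41, 82, 5, 6]` → a = [87, 41, 82, 5, 6]
`b = a[1:4]` → b = [41, 82, 5]
`c = a` → c = [87, 41, 82, 5, 6] (same object as a)
`a[2] = 54` → a = [87, 41, 54, 5, 6] (same object as c); c = [87, 41, 54, 5, 6] (same object as a)
`b.append(205)` → b = [41, 82, 5, 205]
`print(a)` → prints [87, 41, 54, 5, 6]
`print(b)` → prints [41, 82, 5, 205]
`print(c)` → prints [87, 41, 54, 5, 6]

Answer:
[87, 41, 54, 5, 6]
[41, 82, 5, 205]
[87, 41, 54, 5, 6]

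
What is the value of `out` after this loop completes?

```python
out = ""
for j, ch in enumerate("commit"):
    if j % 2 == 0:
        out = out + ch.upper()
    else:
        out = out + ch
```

Uppercase even positions in 'commit'
`out` takes the values: "" → "C" → "Co" → "CoM" → "CoMm" → "CoMmI" → "CoMmIt"

Answer: "CoMmIt"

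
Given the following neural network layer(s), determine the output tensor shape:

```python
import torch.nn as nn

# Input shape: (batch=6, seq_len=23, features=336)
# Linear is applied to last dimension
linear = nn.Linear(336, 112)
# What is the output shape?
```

Input: (6, 23, 336) -> Output: (6, 23, 112)

Answer: (6, 23, 112)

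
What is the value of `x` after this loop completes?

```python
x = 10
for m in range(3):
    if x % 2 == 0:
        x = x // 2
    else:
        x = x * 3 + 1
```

Collatz-style transformation from 10
`x` takes the values: 10 → 5 → 16 → 8

Answer: 8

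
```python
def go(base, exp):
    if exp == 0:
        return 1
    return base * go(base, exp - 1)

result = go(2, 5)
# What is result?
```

go(2, 5) = 2 * 2 * 2 * 2 * 2 = 32

Answer: 32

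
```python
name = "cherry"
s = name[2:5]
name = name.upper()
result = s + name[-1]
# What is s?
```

Trace:
`name = "cherry"` → name = 'cherry'
`s = name[2:5]` → s = 'err'
`name = name.upper()` → name = 'CHERRY'
`result = s + name[-1]` → result = 'errY'
So s = 'err'

Answer: 'err'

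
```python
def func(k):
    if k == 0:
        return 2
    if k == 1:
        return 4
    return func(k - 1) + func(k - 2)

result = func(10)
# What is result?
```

Build up from base cases: func(0)=2, func(1)=4, func(2)=6, func(3)=10, func(4)=16, func(5)=26, func(6)=42, ..., func(10)=288

Answer: 288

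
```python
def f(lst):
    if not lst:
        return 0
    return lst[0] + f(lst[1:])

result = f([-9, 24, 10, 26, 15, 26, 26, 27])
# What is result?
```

(-9) + 24 + 10 + 26 + 15 + 26 + 26 + 27 + 0 = 145

Answer: 145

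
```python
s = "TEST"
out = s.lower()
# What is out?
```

Trace:
`s = "TEST"` → s = 'TEST'
`out = s.lower()` → out = 'test'
So out = 'test'

Answer: 'test'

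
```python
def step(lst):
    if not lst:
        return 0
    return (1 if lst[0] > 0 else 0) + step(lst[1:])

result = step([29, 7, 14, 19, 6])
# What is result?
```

Count of positive elements in [29, 7, 14, 19, 6] = 5

Answer: 5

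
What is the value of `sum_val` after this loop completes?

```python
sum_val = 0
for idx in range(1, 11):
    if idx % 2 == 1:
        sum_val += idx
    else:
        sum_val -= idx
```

Add odd, subtract even
`sum_val` takes the values: 0 → 1 → -1 → 2 → -2 → 3 → -3 → 4 → -4 → 5 → -5

Answer: -5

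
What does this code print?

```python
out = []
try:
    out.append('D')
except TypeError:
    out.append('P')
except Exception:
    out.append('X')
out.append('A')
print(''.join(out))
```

Execution trace: 'D' (try body, no exception) → 'A' (after the try/except). Output: DA

Answer: DA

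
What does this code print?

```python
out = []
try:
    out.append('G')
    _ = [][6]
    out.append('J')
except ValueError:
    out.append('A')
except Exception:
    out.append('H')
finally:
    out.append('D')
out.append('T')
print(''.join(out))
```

Execution trace: 'G' (try body) → 'H' (except Exception) → 'D' (finally) → 'T' (after the try/except). Output: GHDT

Answer: GHDT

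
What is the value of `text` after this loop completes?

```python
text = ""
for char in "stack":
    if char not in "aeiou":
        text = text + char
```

Remove vowels from 'stack'
`text` takes the values: "" → "s" → "st" → "stc" → "stck"

Answer: "stck"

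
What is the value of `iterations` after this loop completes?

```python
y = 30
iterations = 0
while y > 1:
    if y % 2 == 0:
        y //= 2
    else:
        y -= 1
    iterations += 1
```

Steps to reduce 30 to 1
`iterations` takes the values: 0 → 1 → 2 → 3 → 4 → 5 → 6 → 7

Answer: 7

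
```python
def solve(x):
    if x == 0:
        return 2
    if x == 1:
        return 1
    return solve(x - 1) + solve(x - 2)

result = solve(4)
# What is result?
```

Build up from base cases: solve(0)=2, solve(1)=1, solve(2)=3, solve(3)=4, solve(4)=7

Answer: 7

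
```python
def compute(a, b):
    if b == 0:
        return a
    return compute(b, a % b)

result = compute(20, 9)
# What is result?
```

compute(20, 9) -> compute(9, 2) -> compute(2, 1) -> compute(1, 0) -> 1

Answer: 1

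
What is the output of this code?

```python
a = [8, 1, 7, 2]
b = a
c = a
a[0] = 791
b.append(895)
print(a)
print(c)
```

Key concept: multiple aliases.
Step by step:
`a = [8, 1, 7, 2]` → a = [8, 1, 7, 2]
`b = a` → b = [8, 1, 7, 2] (same object as a)
`c = a` → c = [8, 1, 7, 2] (same object as a, b)
`a[0] = 791` → a = [791, 1, 7, 2] (same object as b, c); b = [791, 1, 7, 2] (same object as a, c); c = [791, 1, 7, 2] (same object as a, b)
`b.append(895)` → a = [791, 1, 7, 2, 895] (same object as b, c); b = [791, 1, 7, 2, 895] (same object as a, c); c = [791, 1, 7, 2, 895] (same object as a, b)
`print(a)` → prints [791, 1, 7, 2, 895]
`print(c)` → prints [791, 1, 7, 2, 895]

Answer:
[791, 1, 7, 2, 895]
[791, 1, 7, 2, 895]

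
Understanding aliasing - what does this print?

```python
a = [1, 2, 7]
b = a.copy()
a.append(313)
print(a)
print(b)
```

Key concept: list.copy() creates independent copy.
Step by step:
`a = [1, 2, 7]` → a = [1, 2, 7]
`b = a.copy()` → b = [1, 2, 7]
`a.append(313)` → a = [1, 2, 7, 313]
`print(a)` → prints [1, 2, 7, 313]
`print(b)` → prints [1, 2, 7]

Answer:
[1, 2, 7, 313]
[1, 2, 7]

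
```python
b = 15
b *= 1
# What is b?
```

Trace:
`b = 15` → b = 15
`b *= 1` → b = 15
So b = 15

Answer: 15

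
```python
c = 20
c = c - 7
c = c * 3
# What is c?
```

Trace:
`c = 20` → c = 20
`c = c - 7` → c = 13
`c = c * 3` → c = 39
So c = 39

Answer: 39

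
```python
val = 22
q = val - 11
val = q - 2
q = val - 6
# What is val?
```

Trace:
`val = 22` → val = 22
`q = val - 11` → q = 11
`val = q - 2` → val = 9
`q = val - 6` → q = 3
So val = 9

Answer: 9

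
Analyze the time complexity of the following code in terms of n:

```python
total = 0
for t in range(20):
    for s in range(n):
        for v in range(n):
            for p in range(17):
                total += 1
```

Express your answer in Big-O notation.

Each loop level contributes: 1 × n × n × 1. Multiplying the contributions gives O(n^2).

Answer: O(n^2)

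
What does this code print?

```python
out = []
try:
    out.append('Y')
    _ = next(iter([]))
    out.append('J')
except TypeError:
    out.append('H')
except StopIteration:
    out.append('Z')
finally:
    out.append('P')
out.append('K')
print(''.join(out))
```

Execution trace: 'Y' (try body) → 'Z' (except StopIteration) → 'P' (finally) → 'K' (after the try/except). Output: YZPK

Answer: YZPK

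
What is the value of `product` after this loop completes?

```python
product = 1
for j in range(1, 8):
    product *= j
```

7! = 5040
`product` takes the values: 1 → 2 → 6 → 24 → 120 → 720 → 5040

Answer: 5040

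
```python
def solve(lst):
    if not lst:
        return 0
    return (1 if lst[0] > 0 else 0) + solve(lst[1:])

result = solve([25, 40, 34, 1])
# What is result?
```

Count of positive elements in [25, 40, 34, 1] = 4

Answer: 4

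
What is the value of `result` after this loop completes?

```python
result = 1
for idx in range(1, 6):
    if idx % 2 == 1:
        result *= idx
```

Product of odd numbers 1 to 5
`result` takes the values: 1 → 3 → 15

Answer: 15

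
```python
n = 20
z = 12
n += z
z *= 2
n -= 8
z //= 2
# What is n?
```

Trace:
`n = 20` → n = 20
`z = 12` → z = 12
`n += z` → n = 32
`z *= 2` → z = 24
`n -= 8` → n = 24
`z //= 2` → z = 12
So n = 24

Answer: 24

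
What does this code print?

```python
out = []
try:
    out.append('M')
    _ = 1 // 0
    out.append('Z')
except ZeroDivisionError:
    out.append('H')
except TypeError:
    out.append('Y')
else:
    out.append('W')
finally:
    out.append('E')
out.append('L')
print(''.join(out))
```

Execution trace: 'M' (try body) → 'H' (except ZeroDivisionError) → 'E' (finally) → 'L' (after the try/except). Output: MHEL

Answer: MHEL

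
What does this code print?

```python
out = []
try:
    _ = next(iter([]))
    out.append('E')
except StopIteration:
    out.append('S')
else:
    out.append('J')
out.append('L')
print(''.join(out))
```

Execution trace: 'S' (except StopIteration) → 'L' (after the try/except). Output: SL

Answer: SL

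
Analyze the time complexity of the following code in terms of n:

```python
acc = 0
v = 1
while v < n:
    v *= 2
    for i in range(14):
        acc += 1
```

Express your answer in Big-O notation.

Each loop level contributes: log n × 1. Multiplying the contributions gives O(log n).

Answer: O(log n)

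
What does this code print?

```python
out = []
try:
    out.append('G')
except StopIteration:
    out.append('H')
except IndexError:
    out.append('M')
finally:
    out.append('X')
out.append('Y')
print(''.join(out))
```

Execution trace: 'G' (try body, no exception) → 'X' (finally) → 'Y' (after the try/except). Output: GXY

Answer: GXY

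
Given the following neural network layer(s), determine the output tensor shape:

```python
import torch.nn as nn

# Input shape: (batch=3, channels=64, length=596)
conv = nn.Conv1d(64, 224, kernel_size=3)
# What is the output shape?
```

Input: (3, 64, 596) -> Output: (3, 224, 594)

Answer: (3, 224, 594)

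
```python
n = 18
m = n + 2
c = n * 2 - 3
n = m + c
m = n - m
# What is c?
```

Trace:
`n = 18` → n = 18
`m = n + 2` → m = 20
`c = n * 2 - 3` → c = 33
`n = m + c` → n = 53
`m = n - m` → m = 33
So c = 33

Answer: 33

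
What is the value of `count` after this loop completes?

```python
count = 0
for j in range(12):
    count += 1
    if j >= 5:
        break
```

Loop breaks when j reaches 5, count is 6
`count` takes the values: 0 → 1 → 2 → 3 → 4 → 5 → 6

Answer: 6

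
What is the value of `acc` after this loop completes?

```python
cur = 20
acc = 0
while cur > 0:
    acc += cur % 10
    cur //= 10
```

Sum digits of 20
`acc` takes the values: 0 → 2

Answer: 2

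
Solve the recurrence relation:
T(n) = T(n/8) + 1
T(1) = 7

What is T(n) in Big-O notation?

Each step divides n by 8 and adds 1. After log_8(n) steps we reach T(1)=7. So T(n) = 1·log_8(n) + 7 = O(log n).

Answer: O(log n)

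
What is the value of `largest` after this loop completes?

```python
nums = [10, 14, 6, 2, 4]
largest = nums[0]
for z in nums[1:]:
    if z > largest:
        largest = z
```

Maximum of [10, 14, 6, 2, 4]
`largest` takes the values: 10 → 14

Answer: 14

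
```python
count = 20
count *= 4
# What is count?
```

Trace:
`count = 20` → count = 20
`count *= 4` → count = 80
So count = 80

Answer: 80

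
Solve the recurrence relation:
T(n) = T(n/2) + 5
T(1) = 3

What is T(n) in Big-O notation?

Each step divides n by 2 and adds 5. After log_2(n) steps we reach T(1)=3. So T(n) = 5·log_2(n) + 3 = O(log n).

Answer: O(log n)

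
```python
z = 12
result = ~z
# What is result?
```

Trace:
`z = 12` → z = 12
`result = ~z` → result = -13
So result = -13

Answer: -13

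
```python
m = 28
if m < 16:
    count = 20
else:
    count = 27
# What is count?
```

Trace:
`m = 28` → m = 28
`if m < 16: ...` → m < 16 is False, take else branch → count = 27
So count = 27

Answer: 27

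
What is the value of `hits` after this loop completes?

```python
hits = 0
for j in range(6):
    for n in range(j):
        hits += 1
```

Triangle number: 0+1+2+...+5
`hits` takes the values: 0 → 1 → 2 → 3 → 4 → 5 → 6 → 7 → 8 → 9 → 10 → 11 → 12 → 13 → 14 → 15

Answer: 15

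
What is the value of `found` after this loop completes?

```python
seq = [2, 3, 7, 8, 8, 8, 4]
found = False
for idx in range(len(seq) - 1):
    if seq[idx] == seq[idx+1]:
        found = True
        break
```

Check consecutive duplicates in [2, 3, 7, 8, 8, 8, 4]
`found` takes the values: False → True

Answer: True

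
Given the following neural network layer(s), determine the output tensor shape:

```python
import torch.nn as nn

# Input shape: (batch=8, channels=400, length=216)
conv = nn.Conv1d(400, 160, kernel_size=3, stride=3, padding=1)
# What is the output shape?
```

Input: (8, 400, 216) -> Output: (8, 160, 72)

Answer: (8, 160, 72)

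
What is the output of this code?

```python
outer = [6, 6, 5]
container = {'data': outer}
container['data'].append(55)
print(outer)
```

Key concept: dict holds reference to list.
Step by step:
`outer = [6, 6, 5]` → outer = [6, 6, 5]
`container = {'data': outer}` → container = {'data': [6, 6, 5]}
`container['data'].append(55)` → outer = [6, 6, 5, 55]; container = {'data': [6, 6, 5, 55]}
`print(outer)` → prints [6, 6, 5, 55]

Answer: [6, 6, 5, 55]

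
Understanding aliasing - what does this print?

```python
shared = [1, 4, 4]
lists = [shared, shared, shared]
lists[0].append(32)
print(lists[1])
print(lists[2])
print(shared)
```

Key concept: list of same reference.
Step by step:
`shared = [1, 4, 4]` → shared = [1, 4, 4]
`lists = [shared, shared, shared]` → lists = [[1, 4, 4], [1, 4, 4], [1, 4, 4]]
`lists[0].append(32)` → shared = [1, 4, 4, 32]; lists = [[1, 4, 4, 32], [1, 4, 4, 32], [1, 4, 4, 32]]
`print(lists[1])` → prints [1, 4, 4, 32]
`print(lists[2])` → prints [1, 4, 4, 32]
`print(shared)` → prints [1, 4, 4, 32]

Answer:
[1, 4, 4, 32]
[1, 4, 4, 32]
[1, 4, 4, 32]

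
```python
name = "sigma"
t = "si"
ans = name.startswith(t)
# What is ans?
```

Trace:
`name = "sigma"` → name = 'sigma'
`t = "si"` → t = 'si'
`ans = name.startswith(t)` → ans = True
So ans = True

Answer: True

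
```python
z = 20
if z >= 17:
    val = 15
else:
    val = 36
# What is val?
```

Trace:
`z = 20` → z = 20
`if z >= 17: ...` → z >= 17 is True → val = 15
So val = 15

Answer: 15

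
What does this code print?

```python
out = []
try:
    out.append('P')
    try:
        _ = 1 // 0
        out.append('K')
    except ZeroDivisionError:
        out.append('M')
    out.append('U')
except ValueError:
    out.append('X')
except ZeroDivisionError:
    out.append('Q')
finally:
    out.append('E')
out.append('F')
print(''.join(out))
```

Execution trace: 'P' (try body) → 'M' (inner except ZeroDivisionError) → 'U' (try body, no exception) → 'E' (finally) → 'F' (after the try/except). Output: PMUEF

Answer: PMUEF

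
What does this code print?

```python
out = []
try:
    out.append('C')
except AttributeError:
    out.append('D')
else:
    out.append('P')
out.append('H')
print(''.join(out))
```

Execution trace: 'C' (try body, no exception) → 'P' (else) → 'H' (after the try/except). Output: CPH

Answer: CPH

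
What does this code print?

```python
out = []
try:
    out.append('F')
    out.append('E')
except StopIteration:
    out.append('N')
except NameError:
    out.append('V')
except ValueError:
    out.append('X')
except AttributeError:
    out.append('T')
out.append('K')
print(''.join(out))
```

Execution trace: 'F' (try body) → 'E' (try body, no exception) → 'K' (after the try/except). Output: FEK

Answer: FEK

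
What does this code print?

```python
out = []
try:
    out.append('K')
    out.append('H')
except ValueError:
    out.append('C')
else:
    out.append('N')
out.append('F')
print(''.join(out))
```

Execution trace: 'K' (try body) → 'H' (try body, no exception) → 'N' (else) → 'F' (after the try/except). Output: KHNF

Answer: KHNF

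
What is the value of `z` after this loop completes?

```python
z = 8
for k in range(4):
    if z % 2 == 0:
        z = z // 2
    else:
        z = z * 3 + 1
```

Collatz-style transformation from 8
`z` takes the values: 8 → 4 → 2 → 1 → 4

Answer: 4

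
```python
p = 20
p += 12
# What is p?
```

Trace:
`p = 20` → p = 20
`p += 12` → p = 32
So p = 32

Answer: 32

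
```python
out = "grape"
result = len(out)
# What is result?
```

Trace:
`out = "grape"` → out = 'grape'
`result = len(out)` → result = 5
So result = 5

Answer: 5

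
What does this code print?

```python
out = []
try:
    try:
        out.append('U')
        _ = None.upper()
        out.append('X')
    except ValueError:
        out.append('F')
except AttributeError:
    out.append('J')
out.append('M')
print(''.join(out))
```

Execution trace: 'U' (try body) → 'J' (outer except AttributeError) → 'M' (after the try/except). Output: UJM

Answer: UJM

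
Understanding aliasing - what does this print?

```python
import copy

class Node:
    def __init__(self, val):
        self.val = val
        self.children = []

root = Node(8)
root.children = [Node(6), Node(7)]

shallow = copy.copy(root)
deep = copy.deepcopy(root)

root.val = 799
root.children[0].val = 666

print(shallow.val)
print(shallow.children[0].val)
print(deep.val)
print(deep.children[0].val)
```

Key concept: deep copy with custom objects.
Step by step:
`root = Node(8)` → root = Node(val=8, children=[])
`root.children = [Node(6), Node(7)]` → root = Node(val=8, children=[Node(val=6, children=[]), Node(val=7, children=[])])
`shallow = copy.copy(root)` → shallow = Node(val=8, children=[Node(val=6, children=[]), Node(val=7, children=[])])
`deep = copy.deepcopy(root)` → deep = Node(val=8, children=[Node(val=6, children=[]), Node(val=7, children=[])])
`root.val = 799` → root = Node(val=799, children=[Node(val=6, children=[]), Node(val=7, children=[])])
`root.children[0].val = 666` → root = Node(val=799, children=[Node(val=666, children=[]), Node(val=7, children=[])]); shallow = Node(val=8, children=[Node(val=666, children=[]), Node(val=7, children=[])])
`print(shallow.val)` → prints 8
`print(shallow.children[0].val)` → prints 666
`print(deep.val)` → prints 8
`print(deep.children[0].val)` → prints 6

Answer:
8
666
8
6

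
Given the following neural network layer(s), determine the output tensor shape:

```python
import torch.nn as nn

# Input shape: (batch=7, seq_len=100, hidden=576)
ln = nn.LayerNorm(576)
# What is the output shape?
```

Input: (7, 100, 576) -> Output: (7, 100, 576)

Answer: (7, 100, 576)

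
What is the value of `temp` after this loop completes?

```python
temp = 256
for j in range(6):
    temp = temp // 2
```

Halve 6 times: 256 // 2^6 = 4
`temp` takes the values: 256 → 128 → 64 → 32 → 16 → 8 → 4

Answer: 4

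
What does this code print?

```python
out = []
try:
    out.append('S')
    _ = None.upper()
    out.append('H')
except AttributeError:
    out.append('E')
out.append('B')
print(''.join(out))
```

Execution trace: 'S' (try body) → 'E' (except AttributeError) → 'B' (after the try/except). Output: SEB

Answer: SEB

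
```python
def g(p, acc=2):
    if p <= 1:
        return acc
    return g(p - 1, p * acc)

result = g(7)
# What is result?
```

Accumulator trace (n, acc): (7, 2) -> (6, 14) -> (5, 84) -> (4, 420) -> (3, 1680) -> (2, 5040) -> (1, 10080) -> return 10080

Answer: 10080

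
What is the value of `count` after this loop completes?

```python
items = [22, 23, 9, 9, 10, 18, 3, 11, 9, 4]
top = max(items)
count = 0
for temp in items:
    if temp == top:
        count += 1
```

Count of max value 23 in [22, 23, 9, 9, 10, 18, 3, 11, 9, 4]
`count` takes the values: 0 → 1

Answer: 1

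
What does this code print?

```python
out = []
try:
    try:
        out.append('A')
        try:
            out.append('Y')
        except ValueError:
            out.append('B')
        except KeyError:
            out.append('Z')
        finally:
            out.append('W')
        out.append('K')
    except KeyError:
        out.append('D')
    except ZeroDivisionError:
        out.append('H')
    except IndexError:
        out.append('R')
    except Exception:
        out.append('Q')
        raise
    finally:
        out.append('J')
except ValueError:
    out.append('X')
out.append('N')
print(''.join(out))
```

Execution trace: 'A' (try body) → 'Y' (inner try body, no exception) → 'W' (inner finally) → 'K' (try body, no exception) → 'J' (finally) → 'N' (after the try/except). Output: AYWKJN

Answer: AYWKJN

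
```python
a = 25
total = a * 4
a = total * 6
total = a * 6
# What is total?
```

Trace:
`a = 25` → a = 25
`total = a * 4` → total = 100
`a = total * 6` → a = 600
`total = a * 6` → total = 3600
So total = 3600

Answer: 3600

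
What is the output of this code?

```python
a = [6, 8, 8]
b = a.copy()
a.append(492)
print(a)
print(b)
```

Key concept: list.copy() creates independent copy.
Step by step:
`a = [6, 8, 8]` → a = [6, 8, 8]
`b = a.copy()` → b = [6, 8, 8]
`a.append(492)` → a = [6, 8, 8, 492]
`print(a)` → prints [6, 8, 8, 492]
`print(b)` → prints [6, 8, 8]

Answer:
[6, 8, 8, 492]
[6, 8, 8]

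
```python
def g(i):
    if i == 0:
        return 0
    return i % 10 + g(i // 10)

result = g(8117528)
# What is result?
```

Sum of digits of 8117528: 8 + 2 + 5 + 7 + 1 + 1 + 8 = 32

Answer: 32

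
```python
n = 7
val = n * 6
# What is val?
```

Trace:
`n = 7` → n = 7
`val = n * 6` → val = 42
So val = 42

Answer: 42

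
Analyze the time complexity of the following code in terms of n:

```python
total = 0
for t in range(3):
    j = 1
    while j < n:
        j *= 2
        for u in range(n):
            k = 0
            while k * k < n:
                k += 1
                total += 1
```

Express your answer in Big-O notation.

Each loop level contributes: 1 × log n × n × √n. Multiplying the contributions gives O(n√n log n).

Answer: O(n√n log n)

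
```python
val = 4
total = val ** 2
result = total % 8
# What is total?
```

Trace:
`val = 4` → val = 4
`total = val ** 2` → total = 16
`result = total % 8` → result = 0
So total = 16

Answer: 16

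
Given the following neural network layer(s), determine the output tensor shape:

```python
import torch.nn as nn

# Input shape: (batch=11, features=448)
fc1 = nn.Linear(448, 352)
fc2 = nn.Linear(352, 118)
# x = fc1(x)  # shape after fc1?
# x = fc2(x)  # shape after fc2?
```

Input: (11, 448) -> after fc1: (11, 352) -> Output: (11, 118)

Answer: (11, 118)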